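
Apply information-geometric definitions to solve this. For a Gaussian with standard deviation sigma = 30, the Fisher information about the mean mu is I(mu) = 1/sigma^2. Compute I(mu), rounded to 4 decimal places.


The Fisher information for the mean of a normal distribution is I(mu) = 1/sigma^2.
sigma = 30, so sigma^2 = 900.
I(mu) = 1/900 = 0.0011

0.0011


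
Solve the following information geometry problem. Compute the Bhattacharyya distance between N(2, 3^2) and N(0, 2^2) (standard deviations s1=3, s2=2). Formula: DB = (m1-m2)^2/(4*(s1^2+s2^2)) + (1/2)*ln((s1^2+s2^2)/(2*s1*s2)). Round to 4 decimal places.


Bhattacharyya distance between two Gaussians:
DB = (m1-m2)^2/(4*(s1^2+s2^2)) + (1/2)*ln((s1^2+s2^2)/(2*s1*s2)).
(m1-m2)^2 = (2)^2 = 4.
s1^2+s2^2 = 9 + 4 = 13.
term1 = 4/52 = 0.076923.
term2 = 0.5*ln(13/12.0) = 0.040021.
DB = 0.076923 + 0.040021 = 0.1169

0.1169


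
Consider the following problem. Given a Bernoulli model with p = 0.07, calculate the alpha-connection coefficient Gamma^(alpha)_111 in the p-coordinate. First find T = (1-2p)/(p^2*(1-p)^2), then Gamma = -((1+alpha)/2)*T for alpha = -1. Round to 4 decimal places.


Skewness (Amari-Chentsov) tensor: T = (1-2p)/(p^2*(1-p)^2).
p = 0.07, 1-2p = 0.86, p^2 = 0.0049, (1-p)^2 = 0.8649.
T = 0.86/(0.0049 * 0.8649) = 202.92543.
In the p-coordinate, Gamma^(alpha) = Gamma^(0) - (alpha/2)*T with Gamma^(0) = (1/2)*g'(p) = -T/2,
so Gamma^(alpha) = -((1+alpha)/2)*T.
alpha = -1, -(1+alpha)/2 = 0.0.
Gamma = 0.0 * 202.92543 = 0.0000

0.0000


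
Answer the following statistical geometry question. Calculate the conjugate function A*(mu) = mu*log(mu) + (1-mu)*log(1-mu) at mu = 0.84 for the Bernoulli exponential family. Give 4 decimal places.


Legendre transform for Bernoulli:
A*(mu) = mu*log(mu) + (1-mu)*log(1-mu).
mu = 0.84, 1-mu = 0.16.
mu*log(mu) = 0.84*log(0.84) = -0.146457.
(1-mu)*log(1-mu) = 0.16*log(0.16) = -0.293213.
A* = -0.146457 + -0.293213 = -0.4397

-0.4397


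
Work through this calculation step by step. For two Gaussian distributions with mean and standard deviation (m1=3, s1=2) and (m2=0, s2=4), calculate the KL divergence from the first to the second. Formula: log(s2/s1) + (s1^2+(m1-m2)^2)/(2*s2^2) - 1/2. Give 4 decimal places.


KL divergence between normal distributions:
KL = log(s2/s1) + (s1^2 + (m1-m2)^2)/(2*s2^2) - 1/2.
log(4/2) = 0.693147.
(2^2 + (3-0)^2)/(2*4^2) = (4 + 9)/32 = 0.40625.
KL = 0.693147 + 0.40625 - 0.5 = 0.5994

0.5994


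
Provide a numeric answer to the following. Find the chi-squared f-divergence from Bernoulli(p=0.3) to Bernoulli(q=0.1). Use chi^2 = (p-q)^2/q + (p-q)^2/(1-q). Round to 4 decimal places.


Chi-squared divergence between Bernoulli distributions:
chi^2 = (p-q)^2/q + (p-q)^2/(1-q).
p = 0.3, q = 0.1, p-q = 0.2.
(p-q)^2 = 0.04.
term1 = 0.04/0.1 = 0.4.
term2 = 0.04/0.9 = 0.044444.
chi^2 = 0.4 + 0.044444 = 0.4444

0.4444


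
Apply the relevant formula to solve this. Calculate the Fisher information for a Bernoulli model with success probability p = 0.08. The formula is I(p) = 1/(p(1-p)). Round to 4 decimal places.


For Bernoulli(p), Fisher information is I(p) = 1/(p*(1-p)).
p = 0.08, 1-p = 0.92.
p*(1-p) = 0.0736.
I(p) = 1/0.0736 = 13.5870

13.5870


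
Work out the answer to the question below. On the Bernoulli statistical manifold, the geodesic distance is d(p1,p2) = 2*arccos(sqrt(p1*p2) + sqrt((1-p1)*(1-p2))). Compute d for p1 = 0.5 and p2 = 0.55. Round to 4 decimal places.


Geodesic distance on Bernoulli manifold:
d(p1,p2) = 2*arccos(sqrt(p1*p2) + sqrt((1-p1)*(1-p2))).
sqrt(p1*p2) = sqrt(0.5*0.55) = 0.524404.
sqrt((1-p1)*(1-p2)) = sqrt(0.5*0.45) = 0.474342.
arg = 0.524404 + 0.474342 = 0.998746.
d = 2*arccos(0.998746) = 0.1002

0.1002


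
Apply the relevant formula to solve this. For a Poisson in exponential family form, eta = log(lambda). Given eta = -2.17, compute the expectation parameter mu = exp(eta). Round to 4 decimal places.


Expectation parameter for Poisson exponential family:
mu = exp(eta).
eta = -2.17.
mu = exp(-2.17) = 0.1142

0.1142


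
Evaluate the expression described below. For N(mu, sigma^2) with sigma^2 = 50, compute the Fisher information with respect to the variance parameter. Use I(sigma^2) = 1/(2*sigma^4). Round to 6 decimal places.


Fisher information for variance: I(sigma^2) = 1/(2*sigma^4).
sigma^2 = 50, so sigma^4 = 2500.
I = 1/(2*2500) = 1/5000 = 0.000200

0.000200


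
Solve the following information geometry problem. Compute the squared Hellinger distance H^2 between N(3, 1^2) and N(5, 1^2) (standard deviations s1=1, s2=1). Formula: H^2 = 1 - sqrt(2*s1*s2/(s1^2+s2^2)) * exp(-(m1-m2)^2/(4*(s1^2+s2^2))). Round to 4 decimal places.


Squared Hellinger distance for Gaussians:
H^2 = 1 - sqrt(2*s1*s2/(s1^2+s2^2)) * exp(-(m1-m2)^2/(4*(s1^2+s2^2))).
s1^2 = 1, s2^2 = 1, s1^2+s2^2 = 2.
sqrt(2*1*1/(2)) = 1.0.
(m1-m2)^2 = (-2)^2 = 4.
exp(-4/(4*2)) = exp(-0.5) = 0.606531.
H^2 = 1 - 1.0*0.606531 = 0.3935

0.3935


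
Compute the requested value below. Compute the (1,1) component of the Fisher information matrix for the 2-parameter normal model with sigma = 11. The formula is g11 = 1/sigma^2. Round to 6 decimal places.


For the 2-parameter normal family, the Fisher metric has:
  g11 = 1/sigma^2, g22 = 2/sigma^2.
sigma = 11, sigma^2 = 121.
g11 = 0.008264

0.008264


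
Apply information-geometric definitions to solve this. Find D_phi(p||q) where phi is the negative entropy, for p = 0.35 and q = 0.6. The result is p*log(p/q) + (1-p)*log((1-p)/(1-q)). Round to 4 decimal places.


Bregman divergence with negative entropy generator:
D = p*log(p/q) + (1-p)*log((1-p)/(1-q)).
p = 0.35, q = 0.6.
p*log(p/q) = 0.35*log(0.35/0.6) = -0.188649.
(1-p)*log((1-p)/(1-q)) = 0.65*log(0.65/0.4) = 0.31558.
D = -0.188649 + 0.31558 = 0.1269

0.1269


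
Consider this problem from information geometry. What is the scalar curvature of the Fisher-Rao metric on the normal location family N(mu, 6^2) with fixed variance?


This family has a single free parameter, so its statistical manifold
is 1-dimensional. The Riemann curvature tensor of any 1-dimensional
Riemannian manifold vanishes identically, so R = 0.

0


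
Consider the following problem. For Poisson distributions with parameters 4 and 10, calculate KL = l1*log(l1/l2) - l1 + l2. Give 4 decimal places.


KL divergence for Poisson:
KL = l1*log(l1/l2) - l1 + l2.
l1 = 4, l2 = 10.
log(4/10) = -0.916291.
l1*log(l1/l2) = 4 * -0.916291 = -3.665163.
KL = -3.665163 - 4 + 10 = 2.3348

2.3348


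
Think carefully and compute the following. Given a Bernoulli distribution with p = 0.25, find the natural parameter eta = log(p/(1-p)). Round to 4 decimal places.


Natural parameter for Bernoulli: eta = log(p/(1-p)).
p = 0.25, 1-p = 0.75.
p/(1-p) = 0.333333.
eta = log(0.333333) = -1.0986

-1.0986


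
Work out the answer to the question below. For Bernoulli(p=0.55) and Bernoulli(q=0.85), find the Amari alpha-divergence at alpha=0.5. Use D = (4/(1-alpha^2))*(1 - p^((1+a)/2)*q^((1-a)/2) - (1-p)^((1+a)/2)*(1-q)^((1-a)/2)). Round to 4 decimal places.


Amari alpha-divergence:
D = (4/(1-alpha^2))*(1 - p^((1+a)/2)*q^((1-a)/2) - (1-p)^((1+a)/2)*(1-q)^((1-a)/2)).
alpha = 0.5, p = 0.55, q = 0.85.
e1 = (1+alpha)/2 = 0.75, e2 = (1-alpha)/2 = 0.25.
t1 = p^e1 * q^e2 = 0.55^0.75 * 0.85^0.25 = 0.613235.
t2 = (1-p)^e1 * (1-q)^e2 = 0.45^0.75 * 0.15^0.25 = 0.341926.
4/(1-alpha^2) = 5.333333.
D = 5.333333*(1 - 0.613235 - 0.341926) = 0.2391

0.2391


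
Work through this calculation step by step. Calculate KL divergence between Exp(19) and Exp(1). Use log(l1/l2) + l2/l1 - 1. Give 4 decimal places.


KL divergence for exponential family:
KL = log(l1/l2) + l2/l1 - 1.
log(19/1) = 2.944439.
1/19 = 0.052632.
KL = 2.944439 + 0.052632 - 1 = 1.9971

1.9971


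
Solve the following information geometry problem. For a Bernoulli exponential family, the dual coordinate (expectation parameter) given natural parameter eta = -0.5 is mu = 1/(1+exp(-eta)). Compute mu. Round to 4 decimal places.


Dual coordinate (expectation parameter) for Bernoulli:
mu = 1/(1+exp(-eta)).
eta = -0.5.
exp(-eta) = exp(0.5) = 1.648721.
mu = 1/(1+1.648721) = 0.3775

0.3775


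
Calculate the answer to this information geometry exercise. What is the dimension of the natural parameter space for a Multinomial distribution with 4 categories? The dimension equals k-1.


Exponential family dimension calculation:
For Multinomial with k=4 categories, dim = k-1 = 3.

3


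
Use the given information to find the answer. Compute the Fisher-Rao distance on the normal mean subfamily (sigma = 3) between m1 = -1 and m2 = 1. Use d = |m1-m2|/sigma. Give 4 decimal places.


On the fixed-variance normal subfamily, geodesic distance = |m1-m2|/sigma.
|-1 - 1| = 2.
sigma = 3.
d = 2/3 = 0.6667

0.6667


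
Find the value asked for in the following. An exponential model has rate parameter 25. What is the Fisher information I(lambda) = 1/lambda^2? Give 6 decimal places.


Fisher information for exponential: I(lambda) = 1/lambda^2.
lambda = 25, lambda^2 = 625.
I = 1/625 = 0.001600

0.001600


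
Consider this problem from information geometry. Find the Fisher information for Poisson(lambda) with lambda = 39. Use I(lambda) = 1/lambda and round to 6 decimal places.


Fisher information for Poisson: I(lambda) = 1/lambda.
lambda = 39.
I(lambda) = 1/39 = 0.025641

0.025641


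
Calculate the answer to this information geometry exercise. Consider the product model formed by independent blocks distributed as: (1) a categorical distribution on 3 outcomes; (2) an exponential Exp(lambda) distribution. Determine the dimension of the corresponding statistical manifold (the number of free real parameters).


The dimension of a statistical manifold equals the number of free
(independent) real parameters of the model. For a product of independent
blocks the parameter counts add.
- categorical on 3 outcomes (probabilities sum to 1): 3-1 = 2.
- exponential (lambda): 1.
Total = 2 + 1 = 3.
Dimension = 3

3


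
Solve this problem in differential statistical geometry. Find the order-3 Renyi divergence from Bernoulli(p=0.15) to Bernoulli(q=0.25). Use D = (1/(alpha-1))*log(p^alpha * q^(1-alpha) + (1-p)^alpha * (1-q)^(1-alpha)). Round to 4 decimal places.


Renyi divergence of order alpha between Bernoulli distributions:
D = (1/(alpha-1))*log(p^alpha * q^(1-alpha) + (1-p)^alpha * (1-q)^(1-alpha)).
alpha = 3, p = 0.15, q = 0.25.
p^alpha * q^(1-alpha) = 0.15^3 * 0.25^-2 = 0.054.
(1-p)^alpha * (1-q)^(1-alpha) = 0.85^3 * 0.75^-2 = 1.091778.
sum = 0.054 + 1.091778 = 1.145778.
D = (1/2)*log(1.145778) = 0.0680

0.0680


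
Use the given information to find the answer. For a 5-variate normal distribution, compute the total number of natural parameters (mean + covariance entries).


Exponential family dimension calculation:
For 5-dim MVN: mean has 5 params, covariance has 5*6/2 = 15 unique entries.
Total dim = 5 + 15 = 20.

20


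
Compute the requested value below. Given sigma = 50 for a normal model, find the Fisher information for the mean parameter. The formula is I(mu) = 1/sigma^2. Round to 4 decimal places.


The Fisher information for the mean of a normal distribution is I(mu) = 1/sigma^2.
sigma = 50, so sigma^2 = 2500.
I(mu) = 1/2500 = 0.0004

0.0004


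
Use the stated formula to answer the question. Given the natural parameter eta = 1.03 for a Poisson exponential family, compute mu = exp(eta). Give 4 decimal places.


Expectation parameter for Poisson exponential family:
mu = exp(eta).
eta = 1.03.
mu = exp(1.03) = 2.8011

2.8011


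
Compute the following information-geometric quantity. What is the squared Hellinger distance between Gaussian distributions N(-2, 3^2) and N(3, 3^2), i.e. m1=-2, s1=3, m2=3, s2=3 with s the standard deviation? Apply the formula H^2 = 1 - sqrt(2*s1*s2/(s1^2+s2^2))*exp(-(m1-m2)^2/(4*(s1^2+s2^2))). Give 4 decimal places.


Squared Hellinger distance for Gaussians:
H^2 = 1 - sqrt(2*s1*s2/(s1^2+s2^2)) * exp(-(m1-m2)^2/(4*(s1^2+s2^2))).
s1^2 = 9, s2^2 = 9, s1^2+s2^2 = 18.
sqrt(2*3*3/(18)) = 1.0.
(m1-m2)^2 = (-5)^2 = 25.
exp(-25/(4*18)) = exp(-0.347222) = 0.706648.
H^2 = 1 - 1.0*0.706648 = 0.2934

0.2934


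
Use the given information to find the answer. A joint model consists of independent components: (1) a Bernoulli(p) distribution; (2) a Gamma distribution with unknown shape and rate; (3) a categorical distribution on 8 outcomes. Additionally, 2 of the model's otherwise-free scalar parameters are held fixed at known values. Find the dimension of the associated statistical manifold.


The dimension of a statistical manifold equals the number of free
(independent) real parameters of the model. For a product of independent
blocks the parameter counts add.
- Bernoulli (p): 1.
- Gamma (shape, rate): 2.
- categorical on 8 outcomes (probabilities sum to 1): 8-1 = 7.
Total = 1 + 2 + 7 = 10.
2 parameter(s) fixed at known values: 10 - 2 = 8.
Dimension = 8

8


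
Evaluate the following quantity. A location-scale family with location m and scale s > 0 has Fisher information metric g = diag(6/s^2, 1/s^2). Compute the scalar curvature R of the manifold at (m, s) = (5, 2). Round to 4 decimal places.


The metric has the form g = (A dm^2 + B ds^2)/s^2 with A = 6, B = 1.
Substitute u = sqrt(A/B)*m: g = B*(du^2 + ds^2)/s^2, i.e. B times the
Poincare upper half-plane metric, which has constant Gaussian curvature -1.
Scaling a 2D metric by a constant c divides the Gaussian curvature by c,
so K = -1/B = -1/(1) = -1.0000 everywhere (the point (m, s) = (5, 2) is irrelevant:
the curvature is constant).
Scalar curvature in dimension 2: R = 2K = -2/(1) = -2.0000.

-2.0000


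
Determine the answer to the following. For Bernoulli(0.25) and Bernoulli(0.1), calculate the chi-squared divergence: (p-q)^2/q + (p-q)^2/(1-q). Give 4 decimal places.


Chi-squared divergence between Bernoulli distributions:
chi^2 = (p-q)^2/q + (p-q)^2/(1-q).
p = 0.25, q = 0.1, p-q = 0.15.
(p-q)^2 = 0.0225.
term1 = 0.0225/0.1 = 0.225.
term2 = 0.0225/0.9 = 0.025.
chi^2 = 0.225 + 0.025 = 0.2500

0.2500


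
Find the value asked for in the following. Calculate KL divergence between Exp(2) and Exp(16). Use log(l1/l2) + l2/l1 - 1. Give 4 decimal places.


KL divergence for exponential family:
KL = log(l1/l2) + l2/l1 - 1.
log(2/16) = -2.079442.
16/2 = 8.0.
KL = -2.079442 + 8.0 - 1 = 4.9206

4.9206


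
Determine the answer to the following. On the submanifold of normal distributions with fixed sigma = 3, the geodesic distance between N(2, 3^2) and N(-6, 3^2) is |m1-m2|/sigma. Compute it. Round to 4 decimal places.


On the fixed-variance normal subfamily, geodesic distance = |m1-m2|/sigma.
|2 - -6| = 8.
sigma = 3.
d = 8/3 = 2.6667

2.6667


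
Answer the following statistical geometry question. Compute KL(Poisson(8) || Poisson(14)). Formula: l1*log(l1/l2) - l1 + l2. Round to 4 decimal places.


KL divergence for Poisson:
KL = l1*log(l1/l2) - l1 + l2.
l1 = 8, l2 = 14.
log(8/14) = -0.559616.
l1*log(l1/l2) = 8 * -0.559616 = -4.476926.
KL = -4.476926 - 8 + 14 = 1.5231

1.5231


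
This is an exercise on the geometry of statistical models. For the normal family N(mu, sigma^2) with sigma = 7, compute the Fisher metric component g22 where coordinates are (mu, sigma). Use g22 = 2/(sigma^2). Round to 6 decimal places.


For the 2-parameter normal family, the Fisher metric has:
  g11 = 1/sigma^2, g22 = 2/sigma^2.
sigma = 7, sigma^2 = 49.
g22 = 0.040816

0.040816


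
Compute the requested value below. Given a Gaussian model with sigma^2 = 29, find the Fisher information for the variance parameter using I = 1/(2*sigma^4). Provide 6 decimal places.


Fisher information for variance: I(sigma^2) = 1/(2*sigma^4).
sigma^2 = 29, so sigma^4 = 841.
I = 1/(2*841) = 1/1682 = 0.000595

0.000595


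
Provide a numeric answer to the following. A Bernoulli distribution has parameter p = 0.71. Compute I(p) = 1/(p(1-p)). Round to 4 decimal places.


For Bernoulli(p), Fisher information is I(p) = 1/(p*(1-p)).
p = 0.71, 1-p = 0.29.
p*(1-p) = 0.2059.
I(p) = 1/0.2059 = 4.8567

4.8567


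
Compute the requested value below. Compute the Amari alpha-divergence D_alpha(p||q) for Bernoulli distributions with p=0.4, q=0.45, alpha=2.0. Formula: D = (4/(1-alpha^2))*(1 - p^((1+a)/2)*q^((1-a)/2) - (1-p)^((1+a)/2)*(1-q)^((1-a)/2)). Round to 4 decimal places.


Amari alpha-divergence:
D = (4/(1-alpha^2))*(1 - p^((1+a)/2)*q^((1-a)/2) - (1-p)^((1+a)/2)*(1-q)^((1-a)/2)).
alpha = 2.0, p = 0.4, q = 0.45.
e1 = (1+alpha)/2 = 1.5, e2 = (1-alpha)/2 = -0.5.
t1 = p^e1 * q^e2 = 0.4^1.5 * 0.45^-0.5 = 0.377124.
t2 = (1-p)^e1 * (1-q)^e2 = 0.6^1.5 * 0.55^-0.5 = 0.62668.
4/(1-alpha^2) = -1.333333.
D = -1.333333*(1 - 0.377124 - 0.62668) = 0.0051

0.0051


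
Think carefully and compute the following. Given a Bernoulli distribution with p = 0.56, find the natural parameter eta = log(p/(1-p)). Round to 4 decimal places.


Natural parameter for Bernoulli: eta = log(p/(1-p)).
p = 0.56, 1-p = 0.44.
p/(1-p) = 1.272727.
eta = log(1.272727) = 0.2412

0.2412


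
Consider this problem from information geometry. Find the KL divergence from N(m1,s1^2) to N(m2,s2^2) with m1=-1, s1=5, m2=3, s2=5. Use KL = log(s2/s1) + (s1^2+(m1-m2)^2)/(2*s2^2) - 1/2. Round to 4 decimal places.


KL divergence between normal distributions:
KL = log(s2/s1) + (s1^2 + (m1-m2)^2)/(2*s2^2) - 1/2.
log(5/5) = 0.0.
(5^2 + (-1-3)^2)/(2*5^2) = (25 + 16)/50 = 0.82.
KL = 0.0 + 0.82 - 0.5 = 0.3200

0.3200


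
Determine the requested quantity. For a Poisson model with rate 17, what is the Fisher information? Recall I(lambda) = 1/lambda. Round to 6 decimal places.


Fisher information for Poisson: I(lambda) = 1/lambda.
lambda = 17.
I(lambda) = 1/17 = 0.058824

0.058824


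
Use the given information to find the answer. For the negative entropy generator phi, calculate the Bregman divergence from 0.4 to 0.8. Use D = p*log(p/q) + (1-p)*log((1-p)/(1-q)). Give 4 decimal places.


Bregman divergence with negative entropy generator:
D = p*log(p/q) + (1-p)*log((1-p)/(1-q)).
p = 0.4, q = 0.8.
p*log(p/q) = 0.4*log(0.4/0.8) = -0.277259.
(1-p)*log((1-p)/(1-q)) = 0.6*log(0.6/0.2) = 0.659167.
D = -0.277259 + 0.659167 = 0.3819

0.3819


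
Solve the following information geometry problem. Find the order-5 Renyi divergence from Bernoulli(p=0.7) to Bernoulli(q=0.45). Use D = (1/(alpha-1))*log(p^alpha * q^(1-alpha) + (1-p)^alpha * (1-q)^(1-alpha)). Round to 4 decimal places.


Renyi divergence of order alpha between Bernoulli distributions:
D = (1/(alpha-1))*log(p^alpha * q^(1-alpha) + (1-p)^alpha * (1-q)^(1-alpha)).
alpha = 5, p = 0.7, q = 0.45.
p^alpha * q^(1-alpha) = 0.7^5 * 0.45^-4 = 4.098643.
(1-p)^alpha * (1-q)^(1-alpha) = 0.3^5 * 0.55^-4 = 0.026556.
sum = 4.098643 + 0.026556 = 4.125199.
D = (1/4)*log(4.125199) = 0.3543

0.3543


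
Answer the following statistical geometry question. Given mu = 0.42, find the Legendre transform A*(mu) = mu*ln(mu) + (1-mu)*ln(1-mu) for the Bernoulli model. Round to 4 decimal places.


Legendre transform for Bernoulli:
A*(mu) = mu*log(mu) + (1-mu)*log(1-mu).
mu = 0.42, 1-mu = 0.58.
mu*log(mu) = 0.42*log(0.42) = -0.36435.
(1-mu)*log(1-mu) = 0.58*log(0.58) = -0.315942.
A* = -0.36435 + -0.315942 = -0.6803

-0.6803


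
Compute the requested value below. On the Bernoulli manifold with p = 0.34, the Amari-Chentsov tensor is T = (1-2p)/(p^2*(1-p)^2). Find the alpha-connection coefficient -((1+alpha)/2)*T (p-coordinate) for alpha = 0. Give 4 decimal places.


Skewness (Amari-Chentsov) tensor: T = (1-2p)/(p^2*(1-p)^2).
p = 0.34, 1-2p = 0.32, p^2 = 0.1156, (1-p)^2 = 0.4356.
T = 0.32/(0.1156 * 0.4356) = 6.354835.
In the p-coordinate, Gamma^(alpha) = Gamma^(0) - (alpha/2)*T with Gamma^(0) = (1/2)*g'(p) = -T/2,
so Gamma^(alpha) = -((1+alpha)/2)*T.
alpha = 0, -(1+alpha)/2 = -0.5.
Gamma = -0.5 * 6.354835 = -3.1774

-3.1774


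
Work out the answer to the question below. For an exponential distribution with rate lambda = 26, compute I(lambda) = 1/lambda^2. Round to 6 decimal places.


Fisher information for exponential: I(lambda) = 1/lambda^2.
lambda = 26, lambda^2 = 676.
I = 1/676 = 0.001479

0.001479


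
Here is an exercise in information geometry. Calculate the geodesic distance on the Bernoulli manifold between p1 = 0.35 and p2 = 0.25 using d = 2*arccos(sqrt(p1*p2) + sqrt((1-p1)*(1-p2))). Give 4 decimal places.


Geodesic distance on Bernoulli manifold:
d(p1,p2) = 2*arccos(sqrt(p1*p2) + sqrt((1-p1)*(1-p2))).
sqrt(p1*p2) = sqrt(0.35*0.25) = 0.295804.
sqrt((1-p1)*(1-p2)) = sqrt(0.65*0.75) = 0.698212.
arg = 0.295804 + 0.698212 = 0.994016.
d = 2*arccos(0.994016) = 0.2189

0.2189


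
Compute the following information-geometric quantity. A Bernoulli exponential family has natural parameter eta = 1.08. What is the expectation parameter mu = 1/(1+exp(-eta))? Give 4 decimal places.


Dual coordinate (expectation parameter) for Bernoulli:
mu = 1/(1+exp(-eta)).
eta = 1.08.
exp(-eta) = exp(-1.08) = 0.339596.
mu = 1/(1+0.339596) = 0.7465

0.7465


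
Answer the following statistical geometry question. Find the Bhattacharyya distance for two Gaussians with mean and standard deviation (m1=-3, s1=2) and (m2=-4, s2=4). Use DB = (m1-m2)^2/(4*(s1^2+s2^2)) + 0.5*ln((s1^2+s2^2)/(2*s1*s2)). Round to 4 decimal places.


Bhattacharyya distance between two Gaussians:
DB = (m1-m2)^2/(4*(s1^2+s2^2)) + (1/2)*ln((s1^2+s2^2)/(2*s1*s2)).
(m1-m2)^2 = (1)^2 = 1.
s1^2+s2^2 = 4 + 16 = 20.
term1 = 1/80 = 0.0125.
term2 = 0.5*ln(20/16.0) = 0.111572.
DB = 0.0125 + 0.111572 = 0.1241

0.1241


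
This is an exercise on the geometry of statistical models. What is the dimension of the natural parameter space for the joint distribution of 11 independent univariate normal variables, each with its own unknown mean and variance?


Exponential family dimension calculation:
Each univariate normal has two natural parameters (mu/sigma^2 and -1/(2 sigma^2)).
With 11 independent components, dim = 2 * 11 = 22.

22


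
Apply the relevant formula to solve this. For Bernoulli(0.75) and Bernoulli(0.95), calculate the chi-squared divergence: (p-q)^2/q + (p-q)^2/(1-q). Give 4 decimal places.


Chi-squared divergence between Bernoulli distributions:
chi^2 = (p-q)^2/q + (p-q)^2/(1-q).
p = 0.75, q = 0.95, p-q = -0.2.
(p-q)^2 = 0.04.
term1 = 0.04/0.95 = 0.042105.
term2 = 0.04/0.05 = 0.8.
chi^2 = 0.042105 + 0.8 = 0.8421

0.8421


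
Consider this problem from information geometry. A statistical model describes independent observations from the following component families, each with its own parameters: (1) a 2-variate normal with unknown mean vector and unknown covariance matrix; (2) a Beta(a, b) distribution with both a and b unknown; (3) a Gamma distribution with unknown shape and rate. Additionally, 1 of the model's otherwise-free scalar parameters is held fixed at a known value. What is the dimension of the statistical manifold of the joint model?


The dimension of a statistical manifold equals the number of free
(independent) real parameters of the model. For a product of independent
blocks the parameter counts add.
- 2-variate normal: 2 (mean) + 2*3/2 = 3 (symmetric covariance) = 5.
- Beta (a, b): 2.
- Gamma (shape, rate): 2.
Total = 5 + 2 + 2 = 9.
1 parameter(s) fixed at known values: 9 - 1 = 8.
Dimension = 8

8


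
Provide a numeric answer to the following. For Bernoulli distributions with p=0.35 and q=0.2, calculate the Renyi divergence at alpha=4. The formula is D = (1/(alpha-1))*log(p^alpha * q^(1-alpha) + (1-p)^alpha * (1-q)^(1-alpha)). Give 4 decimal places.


Renyi divergence of order alpha between Bernoulli distributions:
D = (1/(alpha-1))*log(p^alpha * q^(1-alpha) + (1-p)^alpha * (1-q)^(1-alpha)).
alpha = 4, p = 0.35, q = 0.2.
p^alpha * q^(1-alpha) = 0.35^4 * 0.2^-3 = 1.875781.
(1-p)^alpha * (1-q)^(1-alpha) = 0.65^4 * 0.8^-3 = 0.348645.
sum = 1.875781 + 0.348645 = 2.224426.
D = (1/3)*log(2.224426) = 0.2665

0.2665


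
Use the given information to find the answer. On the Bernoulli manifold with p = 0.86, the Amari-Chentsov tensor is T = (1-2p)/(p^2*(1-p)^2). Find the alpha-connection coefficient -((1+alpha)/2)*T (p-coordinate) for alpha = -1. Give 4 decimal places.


Skewness (Amari-Chentsov) tensor: T = (1-2p)/(p^2*(1-p)^2).
p = 0.86, 1-2p = -0.72, p^2 = 0.7396, (1-p)^2 = 0.0196.
T = -0.72/(0.7396 * 0.0196) = -49.668326.
In the p-coordinate, Gamma^(alpha) = Gamma^(0) - (alpha/2)*T with Gamma^(0) = (1/2)*g'(p) = -T/2,
so Gamma^(alpha) = -((1+alpha)/2)*T.
alpha = -1, -(1+alpha)/2 = 0.0.
Gamma = 0.0 * -49.668326 = 0.0000

0.0000


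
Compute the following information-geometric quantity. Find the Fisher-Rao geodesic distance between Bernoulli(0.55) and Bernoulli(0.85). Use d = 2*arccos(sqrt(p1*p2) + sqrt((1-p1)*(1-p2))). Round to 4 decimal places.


Geodesic distance on Bernoulli manifold:
d(p1,p2) = 2*arccos(sqrt(p1*p2) + sqrt((1-p1)*(1-p2))).
sqrt(p1*p2) = sqrt(0.55*0.85) = 0.68374.
sqrt((1-p1)*(1-p2)) = sqrt(0.45*0.15) = 0.259808.
arg = 0.68374 + 0.259808 = 0.943547.
d = 2*arccos(0.943547) = 0.6752

0.6752


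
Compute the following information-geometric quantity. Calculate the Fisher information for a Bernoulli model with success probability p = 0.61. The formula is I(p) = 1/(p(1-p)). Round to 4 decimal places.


For Bernoulli(p), Fisher information is I(p) = 1/(p*(1-p)).
p = 0.61, 1-p = 0.39.
p*(1-p) = 0.2379.
I(p) = 1/0.2379 = 4.2034

4.2034


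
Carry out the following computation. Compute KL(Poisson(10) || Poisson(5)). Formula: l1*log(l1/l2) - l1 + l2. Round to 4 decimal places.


KL divergence for Poisson:
KL = l1*log(l1/l2) - l1 + l2.
l1 = 10, l2 = 5.
log(10/5) = 0.693147.
l1*log(l1/l2) = 10 * 0.693147 = 6.931472.
KL = 6.931472 - 10 + 5 = 1.9315

1.9315


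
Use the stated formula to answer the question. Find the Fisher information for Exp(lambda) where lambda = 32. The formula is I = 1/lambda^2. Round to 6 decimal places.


Fisher information for exponential: I(lambda) = 1/lambda^2.
lambda = 32, lambda^2 = 1024.
I = 1/1024 = 0.000977

0.000977


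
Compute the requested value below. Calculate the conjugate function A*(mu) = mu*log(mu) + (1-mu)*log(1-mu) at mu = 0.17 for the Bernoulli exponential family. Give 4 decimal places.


Legendre transform for Bernoulli:
A*(mu) = mu*log(mu) + (1-mu)*log(1-mu).
mu = 0.17, 1-mu = 0.83.
mu*log(mu) = 0.17*log(0.17) = -0.301233.
(1-mu)*log(1-mu) = 0.83*log(0.83) = -0.154654.
A* = -0.301233 + -0.154654 = -0.4559

-0.4559


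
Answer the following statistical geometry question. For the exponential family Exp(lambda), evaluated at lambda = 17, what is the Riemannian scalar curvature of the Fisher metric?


This family has a single free parameter, so its statistical manifold
is 1-dimensional. The Riemann curvature tensor of any 1-dimensional
Riemannian manifold vanishes identically, so R = 0.

0


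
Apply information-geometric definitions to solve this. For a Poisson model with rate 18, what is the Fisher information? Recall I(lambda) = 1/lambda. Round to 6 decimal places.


Fisher information for Poisson: I(lambda) = 1/lambda.
lambda = 18.
I(lambda) = 1/18 = 0.055556

0.055556


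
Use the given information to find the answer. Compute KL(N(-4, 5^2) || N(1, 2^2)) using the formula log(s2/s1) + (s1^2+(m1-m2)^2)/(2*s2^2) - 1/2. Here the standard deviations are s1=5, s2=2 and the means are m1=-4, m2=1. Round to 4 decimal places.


KL divergence between normal distributions:
KL = log(s2/s1) + (s1^2 + (m1-m2)^2)/(2*s2^2) - 1/2.
log(2/5) = -0.916291.
(5^2 + (-4-1)^2)/(2*2^2) = (25 + 25)/8 = 6.25.
KL = -0.916291 + 6.25 - 0.5 = 4.8337

4.8337


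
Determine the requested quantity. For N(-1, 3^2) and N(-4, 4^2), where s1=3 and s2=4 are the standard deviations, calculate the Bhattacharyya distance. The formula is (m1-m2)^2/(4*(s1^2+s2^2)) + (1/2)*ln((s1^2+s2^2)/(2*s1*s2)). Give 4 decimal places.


Bhattacharyya distance between two Gaussians:
DB = (m1-m2)^2/(4*(s1^2+s2^2)) + (1/2)*ln((s1^2+s2^2)/(2*s1*s2)).
(m1-m2)^2 = (3)^2 = 9.
s1^2+s2^2 = 9 + 16 = 25.
term1 = 9/100 = 0.09.
term2 = 0.5*ln(25/24.0) = 0.020411.
DB = 0.09 + 0.020411 = 0.1104

0.1104


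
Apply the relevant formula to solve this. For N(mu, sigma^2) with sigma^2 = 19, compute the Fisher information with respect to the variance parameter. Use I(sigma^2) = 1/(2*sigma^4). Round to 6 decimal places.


Fisher information for variance: I(sigma^2) = 1/(2*sigma^4).
sigma^2 = 19, so sigma^4 = 361.
I = 1/(2*361) = 1/722 = 0.001385

0.001385


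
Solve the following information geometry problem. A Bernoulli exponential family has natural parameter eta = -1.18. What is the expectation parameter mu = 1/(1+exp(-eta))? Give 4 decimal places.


Dual coordinate (expectation parameter) for Bernoulli:
mu = 1/(1+exp(-eta)).
eta = -1.18.
exp(-eta) = exp(1.18) = 3.254374.
mu = 1/(1+3.254374) = 0.2351

0.2351


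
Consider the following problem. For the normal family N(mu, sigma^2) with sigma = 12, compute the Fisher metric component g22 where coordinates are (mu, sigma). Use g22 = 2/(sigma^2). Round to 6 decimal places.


For the 2-parameter normal family, the Fisher metric has:
  g11 = 1/sigma^2, g22 = 2/sigma^2.
sigma = 12, sigma^2 = 144.
g22 = 0.013889

0.013889


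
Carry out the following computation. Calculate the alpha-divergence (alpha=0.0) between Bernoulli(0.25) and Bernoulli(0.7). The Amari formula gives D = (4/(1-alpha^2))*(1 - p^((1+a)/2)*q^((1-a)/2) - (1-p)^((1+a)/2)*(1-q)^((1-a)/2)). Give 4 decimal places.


Amari alpha-divergence:
D = (4/(1-alpha^2))*(1 - p^((1+a)/2)*q^((1-a)/2) - (1-p)^((1+a)/2)*(1-q)^((1-a)/2)).
alpha = 0.0, p = 0.25, q = 0.7.
e1 = (1+alpha)/2 = 0.5, e2 = (1-alpha)/2 = 0.5.
t1 = p^e1 * q^e2 = 0.25^0.5 * 0.7^0.5 = 0.41833.
t2 = (1-p)^e1 * (1-q)^e2 = 0.75^0.5 * 0.3^0.5 = 0.474342.
4/(1-alpha^2) = 4.0.
D = 4.0*(1 - 0.41833 - 0.474342) = 0.4293

0.4293


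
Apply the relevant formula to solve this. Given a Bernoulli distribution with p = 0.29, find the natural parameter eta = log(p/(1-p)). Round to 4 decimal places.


Natural parameter for Bernoulli: eta = log(p/(1-p)).
p = 0.29, 1-p = 0.71.
p/(1-p) = 0.408451.
eta = log(0.408451) = -0.8954

-0.8954


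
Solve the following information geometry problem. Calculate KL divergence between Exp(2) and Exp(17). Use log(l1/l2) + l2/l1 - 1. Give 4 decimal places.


KL divergence for exponential family:
KL = log(l1/l2) + l2/l1 - 1.
log(2/17) = -2.140066.
17/2 = 8.5.
KL = -2.140066 + 8.5 - 1 = 5.3599

5.3599


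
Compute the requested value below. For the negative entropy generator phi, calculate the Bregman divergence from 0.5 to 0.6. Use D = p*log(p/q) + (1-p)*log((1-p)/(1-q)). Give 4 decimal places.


Bregman divergence with negative entropy generator:
D = p*log(p/q) + (1-p)*log((1-p)/(1-q)).
p = 0.5, q = 0.6.
p*log(p/q) = 0.5*log(0.5/0.6) = -0.091161.
(1-p)*log((1-p)/(1-q)) = 0.5*log(0.5/0.4) = 0.111572.
D = -0.091161 + 0.111572 = 0.0204

0.0204


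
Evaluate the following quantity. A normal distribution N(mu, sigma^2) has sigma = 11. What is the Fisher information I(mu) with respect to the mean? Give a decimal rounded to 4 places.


The Fisher information for the mean of a normal distribution is I(mu) = 1/sigma^2.
sigma = 11, so sigma^2 = 121.
I(mu) = 1/121 = 0.0083

0.0083


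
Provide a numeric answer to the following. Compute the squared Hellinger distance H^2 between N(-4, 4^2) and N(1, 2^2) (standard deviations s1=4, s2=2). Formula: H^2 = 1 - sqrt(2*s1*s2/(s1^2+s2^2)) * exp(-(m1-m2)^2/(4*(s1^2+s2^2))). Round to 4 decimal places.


Squared Hellinger distance for Gaussians:
H^2 = 1 - sqrt(2*s1*s2/(s1^2+s2^2)) * exp(-(m1-m2)^2/(4*(s1^2+s2^2))).
s1^2 = 16, s2^2 = 4, s1^2+s2^2 = 20.
sqrt(2*4*2/(20)) = 0.894427.
(m1-m2)^2 = (-5)^2 = 25.
exp(-25/(4*20)) = exp(-0.3125) = 0.731616.
H^2 = 1 - 0.894427*0.731616 = 0.3456

0.3456


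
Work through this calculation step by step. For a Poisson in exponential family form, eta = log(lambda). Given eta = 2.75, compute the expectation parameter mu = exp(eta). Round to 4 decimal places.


Expectation parameter for Poisson exponential family:
mu = exp(eta).
eta = 2.75.
mu = exp(2.75) = 15.6426

15.6426


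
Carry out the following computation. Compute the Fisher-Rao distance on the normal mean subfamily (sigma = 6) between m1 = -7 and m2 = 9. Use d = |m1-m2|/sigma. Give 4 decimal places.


On the fixed-variance normal subfamily, geodesic distance = |m1-m2|/sigma.
|-7 - 9| = 16.
sigma = 6.
d = 16/6 = 2.6667

2.6667


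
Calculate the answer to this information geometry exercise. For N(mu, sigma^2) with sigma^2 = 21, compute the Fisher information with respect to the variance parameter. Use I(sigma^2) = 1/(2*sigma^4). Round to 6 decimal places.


Fisher information for variance: I(sigma^2) = 1/(2*sigma^4).
sigma^2 = 21, so sigma^4 = 441.
I = 1/(2*441) = 1/882 = 0.001134

0.001134


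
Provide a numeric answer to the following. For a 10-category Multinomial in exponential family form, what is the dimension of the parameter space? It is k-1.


Exponential family dimension calculation:
For Multinomial with k=10 categories, dim = k-1 = 9.

9


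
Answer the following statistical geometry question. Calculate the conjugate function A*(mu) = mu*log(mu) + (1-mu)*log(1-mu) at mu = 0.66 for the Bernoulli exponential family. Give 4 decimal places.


Legendre transform for Bernoulli:
A*(mu) = mu*log(mu) + (1-mu)*log(1-mu).
mu = 0.66, 1-mu = 0.34.
mu*log(mu) = 0.66*log(0.66) = -0.27424.
(1-mu)*log(1-mu) = 0.34*log(0.34) = -0.366795.
A* = -0.27424 + -0.366795 = -0.6410

-0.6410


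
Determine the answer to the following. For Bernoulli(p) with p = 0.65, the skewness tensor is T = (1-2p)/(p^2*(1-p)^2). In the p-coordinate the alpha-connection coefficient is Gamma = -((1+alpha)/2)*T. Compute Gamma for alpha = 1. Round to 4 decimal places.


Skewness (Amari-Chentsov) tensor: T = (1-2p)/(p^2*(1-p)^2).
p = 0.65, 1-2p = -0.3, p^2 = 0.4225, (1-p)^2 = 0.1225.
T = -0.3/(0.4225 * 0.1225) = -5.796401.
In the p-coordinate, Gamma^(alpha) = Gamma^(0) - (alpha/2)*T with Gamma^(0) = (1/2)*g'(p) = -T/2,
so Gamma^(alpha) = -((1+alpha)/2)*T.
alpha = 1, -(1+alpha)/2 = -1.0.
Gamma = -1.0 * -5.796401 = 5.7964

5.7964


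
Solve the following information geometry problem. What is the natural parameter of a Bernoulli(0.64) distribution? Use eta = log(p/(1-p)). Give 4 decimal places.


Natural parameter for Bernoulli: eta = log(p/(1-p)).
p = 0.64, 1-p = 0.36.
p/(1-p) = 1.777778.
eta = log(1.777778) = 0.5754

0.5754


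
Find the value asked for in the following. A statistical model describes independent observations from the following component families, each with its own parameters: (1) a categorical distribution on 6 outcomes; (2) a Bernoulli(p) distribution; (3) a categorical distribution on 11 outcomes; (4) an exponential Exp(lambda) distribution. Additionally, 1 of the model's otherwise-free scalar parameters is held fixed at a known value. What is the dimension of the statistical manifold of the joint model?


The dimension of a statistical manifold equals the number of free
(independent) real parameters of the model. For a product of independent
blocks the parameter counts add.
- categorical on 6 outcomes (probabilities sum to 1): 6-1 = 5.
- Bernoulli (p): 1.
- categorical on 11 outcomes (probabilities sum to 1): 11-1 = 10.
- exponential (lambda): 1.
Total = 5 + 1 + 10 + 1 = 17.
1 parameter(s) fixed at known values: 17 - 1 = 16.
Dimension = 16

16


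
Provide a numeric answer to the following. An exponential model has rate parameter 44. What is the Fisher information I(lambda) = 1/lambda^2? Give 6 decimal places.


Fisher information for exponential: I(lambda) = 1/lambda^2.
lambda = 44, lambda^2 = 1936.
I = 1/1936 = 0.000517

0.000517


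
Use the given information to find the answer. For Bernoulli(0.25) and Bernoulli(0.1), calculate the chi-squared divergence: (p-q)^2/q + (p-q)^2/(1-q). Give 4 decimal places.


Chi-squared divergence between Bernoulli distributions:
chi^2 = (p-q)^2/q + (p-q)^2/(1-q).
p = 0.25, q = 0.1, p-q = 0.15.
(p-q)^2 = 0.0225.
term1 = 0.0225/0.1 = 0.225.
term2 = 0.0225/0.9 = 0.025.
chi^2 = 0.225 + 0.025 = 0.2500

0.2500


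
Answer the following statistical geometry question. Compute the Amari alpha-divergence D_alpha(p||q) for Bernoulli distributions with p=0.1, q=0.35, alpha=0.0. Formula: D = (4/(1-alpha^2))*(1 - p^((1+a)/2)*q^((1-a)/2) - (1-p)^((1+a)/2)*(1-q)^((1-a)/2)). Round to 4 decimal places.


Amari alpha-divergence:
D = (4/(1-alpha^2))*(1 - p^((1+a)/2)*q^((1-a)/2) - (1-p)^((1+a)/2)*(1-q)^((1-a)/2)).
alpha = 0.0, p = 0.1, q = 0.35.
e1 = (1+alpha)/2 = 0.5, e2 = (1-alpha)/2 = 0.5.
t1 = p^e1 * q^e2 = 0.1^0.5 * 0.35^0.5 = 0.187083.
t2 = (1-p)^e1 * (1-q)^e2 = 0.9^0.5 * 0.65^0.5 = 0.764853.
4/(1-alpha^2) = 4.0.
D = 4.0*(1 - 0.187083 - 0.764853) = 0.1923

0.1923


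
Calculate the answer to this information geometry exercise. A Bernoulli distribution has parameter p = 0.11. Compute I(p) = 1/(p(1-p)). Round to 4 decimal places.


For Bernoulli(p), Fisher information is I(p) = 1/(p*(1-p)).
p = 0.11, 1-p = 0.89.
p*(1-p) = 0.0979.
I(p) = 1/0.0979 = 10.2145

10.2145


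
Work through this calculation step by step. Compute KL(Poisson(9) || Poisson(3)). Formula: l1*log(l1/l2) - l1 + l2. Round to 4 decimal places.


KL divergence for Poisson:
KL = l1*log(l1/l2) - l1 + l2.
l1 = 9, l2 = 3.
log(9/3) = 1.098612.
l1*log(l1/l2) = 9 * 1.098612 = 9.887511.
KL = 9.887511 - 9 + 3 = 3.8875

3.8875


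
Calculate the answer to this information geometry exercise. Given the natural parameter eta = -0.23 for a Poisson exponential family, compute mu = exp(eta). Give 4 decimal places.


Expectation parameter for Poisson exponential family:
mu = exp(eta).
eta = -0.23.
mu = exp(-0.23) = 0.7945

0.7945


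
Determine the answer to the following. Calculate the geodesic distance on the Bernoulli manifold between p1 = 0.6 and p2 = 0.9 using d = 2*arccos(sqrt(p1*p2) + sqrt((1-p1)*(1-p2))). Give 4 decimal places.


Geodesic distance on Bernoulli manifold:
d(p1,p2) = 2*arccos(sqrt(p1*p2) + sqrt((1-p1)*(1-p2))).
sqrt(p1*p2) = sqrt(0.6*0.9) = 0.734847.
sqrt((1-p1)*(1-p2)) = sqrt(0.4*0.1) = 0.2.
arg = 0.734847 + 0.2 = 0.934847.
d = 2*arccos(0.934847) = 0.7259

0.7259


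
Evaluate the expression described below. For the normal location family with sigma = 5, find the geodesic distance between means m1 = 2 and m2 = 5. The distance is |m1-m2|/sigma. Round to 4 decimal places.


On the fixed-variance normal subfamily, geodesic distance = |m1-m2|/sigma.
|2 - 5| = 3.
sigma = 5.
d = 3/5 = 0.6000

0.6000


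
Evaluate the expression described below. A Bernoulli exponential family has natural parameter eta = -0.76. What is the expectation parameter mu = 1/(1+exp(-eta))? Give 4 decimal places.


Dual coordinate (expectation parameter) for Bernoulli:
mu = 1/(1+exp(-eta)).
eta = -0.76.
exp(-eta) = exp(0.76) = 2.138276.
mu = 1/(1+2.138276) = 0.3186

0.3186


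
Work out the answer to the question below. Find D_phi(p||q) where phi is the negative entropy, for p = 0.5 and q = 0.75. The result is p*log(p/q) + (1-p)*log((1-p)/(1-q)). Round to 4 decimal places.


Bregman divergence with negative entropy generator:
D = p*log(p/q) + (1-p)*log((1-p)/(1-q)).
p = 0.5, q = 0.75.
p*log(p/q) = 0.5*log(0.5/0.75) = -0.202733.
(1-p)*log((1-p)/(1-q)) = 0.5*log(0.5/0.25) = 0.346574.
D = -0.202733 + 0.346574 = 0.1438

0.1438


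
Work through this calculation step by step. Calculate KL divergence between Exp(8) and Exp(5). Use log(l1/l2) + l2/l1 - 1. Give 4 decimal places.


KL divergence for exponential family:
KL = log(l1/l2) + l2/l1 - 1.
log(8/5) = 0.470004.
5/8 = 0.625.
KL = 0.470004 + 0.625 - 1 = 0.0950

0.0950


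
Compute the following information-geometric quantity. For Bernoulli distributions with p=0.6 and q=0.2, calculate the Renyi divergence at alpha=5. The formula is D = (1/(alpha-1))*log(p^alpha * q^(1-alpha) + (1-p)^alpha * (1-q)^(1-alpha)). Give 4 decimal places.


Renyi divergence of order alpha between Bernoulli distributions:
D = (1/(alpha-1))*log(p^alpha * q^(1-alpha) + (1-p)^alpha * (1-q)^(1-alpha)).
alpha = 5, p = 0.6, q = 0.2.
p^alpha * q^(1-alpha) = 0.6^5 * 0.2^-4 = 48.6.
(1-p)^alpha * (1-q)^(1-alpha) = 0.4^5 * 0.8^-4 = 0.025.
sum = 48.6 + 0.025 = 48.625.
D = (1/4)*log(48.625) = 0.9710

0.9710
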